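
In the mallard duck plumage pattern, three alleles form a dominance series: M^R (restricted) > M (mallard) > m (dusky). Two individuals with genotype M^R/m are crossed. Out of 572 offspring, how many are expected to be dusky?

Cross: M^R/m × M^R/m
Allele dominance: M^R > M > m
Offspring genotypes: 1 M^R/M^R, 2 M^R/m, 1 m/m
Phenotype counts: 3 restricted, 1 dusky
dusky: 1 out of 4 → fraction 1/4
Expected count = 1/4 × 572 = 143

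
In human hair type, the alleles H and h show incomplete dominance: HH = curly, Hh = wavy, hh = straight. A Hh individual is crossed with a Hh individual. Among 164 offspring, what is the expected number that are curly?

Punnett square for Hh × Hh:
Offspring genotypes: 1 HH, 2 Hh, 1 hh
Phenotype counts: 1 curly, 2 wavy, 1 straight
curly: 1 out of 4 → fraction 1/4
Expected count = 1/4 × 164 = 41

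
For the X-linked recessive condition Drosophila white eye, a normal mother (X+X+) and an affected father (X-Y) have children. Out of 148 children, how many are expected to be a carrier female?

Cross: X+X+ × X-Y
Offspring: 2 X+X-, 2 X+Y
Probability of a carrier female: 2/4 = 1/2
Expected count = 1/2 × 148 = 74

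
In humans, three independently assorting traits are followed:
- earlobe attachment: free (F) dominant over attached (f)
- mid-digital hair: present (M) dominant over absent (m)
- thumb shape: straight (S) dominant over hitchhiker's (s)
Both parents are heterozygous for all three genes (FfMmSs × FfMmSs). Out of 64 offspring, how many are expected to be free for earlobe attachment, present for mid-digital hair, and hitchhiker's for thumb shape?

Trihybrid cross: FfMmSs × FfMmSs
Each trait segregates independently with a 3:1 phenotypic ratio, so each gene contributes 3/4 (dominant) or 1/4 (recessive).
Target: free (earlobe attachment), present (mid-digital hair), hitchhiker's (thumb shape)
Probability = product of independent per-trait probabilities
= 3/4 × 3/4 × 1/4 = 9/64
Expected count = 9/64 × 64 = 9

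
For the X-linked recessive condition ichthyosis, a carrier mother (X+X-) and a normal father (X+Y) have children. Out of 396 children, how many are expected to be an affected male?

Cross: X+X- × X+Y
Offspring: 1 X+X+, 1 X+Y, 1 X+X-, 1 X-Y
Probability of an affected male: 1/4
Expected count = 1/4 × 396 = 99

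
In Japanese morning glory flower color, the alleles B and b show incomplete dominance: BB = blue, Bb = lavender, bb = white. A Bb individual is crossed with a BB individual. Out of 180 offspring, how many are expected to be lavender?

Punnett square for Bb × BB:
Offspring genotypes: 2 BB, 2 Bb
Phenotype counts: 2 blue, 2 lavender
lavender: 2 out of 4 → fraction 1/2
Expected count = 1/2 × 180 = 90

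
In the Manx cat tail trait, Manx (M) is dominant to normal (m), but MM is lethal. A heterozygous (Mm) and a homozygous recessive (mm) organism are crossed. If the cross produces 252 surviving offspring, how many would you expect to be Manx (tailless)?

Cross: Mm × mm
Punnett square offspring (before lethality): 2 Mm, 2 mm
No MM offspring are produced in this cross.
Manx (tailless): 2 out of 4 → fraction 1/2
Expected count = 1/2 × 252 = 126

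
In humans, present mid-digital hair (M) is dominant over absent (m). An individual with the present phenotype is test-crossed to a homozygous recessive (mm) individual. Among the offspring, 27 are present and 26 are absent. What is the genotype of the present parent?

Test cross: ? × mm
Offspring: 27 present, 26 absent — approximately 1:1.
A 1:1 ratio in a test cross indicates the unknown parent is heterozygous (Mm).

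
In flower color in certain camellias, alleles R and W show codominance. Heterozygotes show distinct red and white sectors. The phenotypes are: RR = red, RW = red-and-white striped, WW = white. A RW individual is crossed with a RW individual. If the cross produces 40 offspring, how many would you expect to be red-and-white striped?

Punnett square for RW × RW:
Offspring genotypes: 1 RR, 2 RW, 1 WW
Phenotype counts: 1 red, 2 red-and-white striped, 1 white
red-and-white striped: 2 out of 4 → fraction 1/2
Expected count = 1/2 × 40 = 20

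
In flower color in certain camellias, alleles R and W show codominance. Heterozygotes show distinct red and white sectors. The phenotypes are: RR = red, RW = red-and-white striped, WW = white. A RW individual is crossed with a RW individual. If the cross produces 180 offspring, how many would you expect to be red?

Punnett square for RW × RW:
Offspring genotypes: 1 RR, 2 RW, 1 WW
Phenotype counts: 1 red, 2 red-and-white striped, 1 white
red: 1 out of 4 → fraction 1/4
Expected count = 1/4 × 180 = 45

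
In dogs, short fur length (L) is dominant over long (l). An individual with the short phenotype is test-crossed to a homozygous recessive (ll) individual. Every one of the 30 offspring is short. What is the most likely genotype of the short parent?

Test cross: ? × ll
All offspring are short.
If the unknown parent were heterozygous (Ll), about half of 30 offspring would be long; none are. The unknown parent is most likely homozygous dominant (LL).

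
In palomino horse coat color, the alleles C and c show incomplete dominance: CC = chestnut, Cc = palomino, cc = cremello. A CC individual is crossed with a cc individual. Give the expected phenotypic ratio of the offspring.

Punnett square for CC × cc:
Offspring genotypes: 4 Cc
Phenotype counts: 4 palomino
Ratio: all palomino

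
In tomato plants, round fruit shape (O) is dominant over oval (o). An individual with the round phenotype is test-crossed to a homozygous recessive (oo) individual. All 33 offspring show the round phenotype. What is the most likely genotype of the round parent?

Test cross: ? × oo
All offspring are round.
If the unknown parent were heterozygous (Oo), about half of 33 offspring would be oval; none are. The unknown parent is most likely homozygous dominant (OO).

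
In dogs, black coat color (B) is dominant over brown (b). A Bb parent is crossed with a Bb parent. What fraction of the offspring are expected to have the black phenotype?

Punnett square for Bb × Bb:
Offspring genotypes: 1 BB, 2 Bb, 1 bb
Total offspring: 4
Count with target: 3
Probability: 3/4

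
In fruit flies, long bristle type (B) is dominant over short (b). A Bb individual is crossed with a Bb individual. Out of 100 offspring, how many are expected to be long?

Punnett square for Bb × Bb:
Offspring genotypes: 1 BB, 2 Bb, 1 bb
long: 3, short: 1
long: 3 out of 4 → fraction 3/4
Expected count = 3/4 × 100 = 75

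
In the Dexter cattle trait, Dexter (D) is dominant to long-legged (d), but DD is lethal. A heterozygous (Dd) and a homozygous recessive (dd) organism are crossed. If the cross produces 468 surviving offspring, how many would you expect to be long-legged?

Cross: Dd × dd
Punnett square offspring (before lethality): 2 Dd, 2 dd
No DD offspring are produced in this cross.
long-legged: 2 out of 4 → fraction 1/2
Expected count = 1/2 × 468 = 234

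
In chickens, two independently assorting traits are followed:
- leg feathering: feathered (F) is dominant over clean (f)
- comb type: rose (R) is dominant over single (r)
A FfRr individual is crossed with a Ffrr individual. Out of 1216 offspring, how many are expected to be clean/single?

Dihybrid cross FfRr × Ffrr — consider each gene separately:
leg feathering: Ff × Ff → 1 FF, 2 Ff, 1 ff → 3 F_ : 1 ff (out of 4)
comb type: Rr × rr → 2 Rr, 2 rr → 2 R_ : 2 rr (out of 4)
Combine (counts out of 4 × 4 = 16): feathered/rose (F_R_) = 3×2 = 6; feathered/single (F_rr) = 3×2 = 6; clean/rose (ffR_) = 1×2 = 2; clean/single (ffrr) = 1×2 = 2
Phenotype counts (out of 16): 6 feathered/rose, 6 feathered/single, 2 clean/rose, 2 clean/single
clean/single: 2 out of 16 → fraction 1/8
Expected count = 1/8 × 1216 = 152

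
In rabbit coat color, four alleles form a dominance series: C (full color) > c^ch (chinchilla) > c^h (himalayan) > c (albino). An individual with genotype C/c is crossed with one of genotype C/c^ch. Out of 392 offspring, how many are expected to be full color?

Cross: C/c × C/c^ch
Allele dominance: C > c^ch > c^h > c
Offspring genotypes: 1 C/C, 1 C/c^ch, 1 C/c, 1 c^ch/c
Phenotype counts: 3 full color, 1 chinchilla
full color: 3 out of 4 → fraction 3/4
Expected count = 3/4 × 392 = 294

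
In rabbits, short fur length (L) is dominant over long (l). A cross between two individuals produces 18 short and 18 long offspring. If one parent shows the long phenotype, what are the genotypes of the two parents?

Observed offspring: 18 short, 18 long
The observed ratio simplifies to 1:1. One parent shows long, so its genotype must be ll. A 1:1 offspring split requires the other parent to be heterozygous (Ll).
Parent genotypes: ll × Ll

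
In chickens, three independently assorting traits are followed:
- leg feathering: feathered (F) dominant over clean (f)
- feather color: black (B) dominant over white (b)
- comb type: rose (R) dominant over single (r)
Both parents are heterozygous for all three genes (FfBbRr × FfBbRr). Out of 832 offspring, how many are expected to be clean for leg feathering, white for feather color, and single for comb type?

Trihybrid cross: FfBbRr × FfBbRr
Each trait segregates independently with a 3:1 phenotypic ratio, so each gene contributes 3/4 (dominant) or 1/4 (recessive).
Target: clean (leg feathering), white (feather color), single (comb type)
Probability = product of independent per-trait probabilities
= 1/4 × 1/4 × 1/4 = 1/64
Expected count = 1/64 × 832 = 13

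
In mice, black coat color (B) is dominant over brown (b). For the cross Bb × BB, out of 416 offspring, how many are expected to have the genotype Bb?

Punnett square for Bb × BB:
Offspring genotypes: 2 BB, 2 Bb
Total offspring: 4
Count with target: 2
Probability: 2/4 = 1/2
Expected count = 1/2 × 416 = 208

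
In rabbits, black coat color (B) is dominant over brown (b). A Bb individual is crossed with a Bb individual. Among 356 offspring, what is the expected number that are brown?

Punnett square for Bb × Bb:
Offspring genotypes: 1 BB, 2 Bb, 1 bb
black: 3, brown: 1
brown: 1 out of 4 → fraction 1/4
Expected count = 1/4 × 356 = 89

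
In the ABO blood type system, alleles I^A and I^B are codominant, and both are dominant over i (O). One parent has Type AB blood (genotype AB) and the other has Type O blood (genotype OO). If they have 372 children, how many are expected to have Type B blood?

Cross: AB × OO
Possible offspring genotypes: 2 AO, 2 BO
Blood type counts: 2 Type A, 2 Type B
Probability of Type B: 2/4 = 1/2
Expected count = 1/2 × 372 = 186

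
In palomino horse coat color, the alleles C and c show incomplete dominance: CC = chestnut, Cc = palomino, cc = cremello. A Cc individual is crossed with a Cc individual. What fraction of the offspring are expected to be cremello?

Punnett square for Cc × Cc:
Offspring genotypes: 1 CC, 2 Cc, 1 cc
Phenotype counts: 1 chestnut, 2 palomino, 1 cremello
cremello: 1 out of 4
Probability: 1/4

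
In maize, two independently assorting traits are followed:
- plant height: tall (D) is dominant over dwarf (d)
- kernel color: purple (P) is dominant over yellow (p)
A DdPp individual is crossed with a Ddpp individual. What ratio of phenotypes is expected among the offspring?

Dihybrid cross DdPp × Ddpp — consider each gene separately:
plant height: Dd × Dd → 1 DD, 2 Dd, 1 dd → 3 D_ : 1 dd (out of 4)
kernel color: Pp × pp → 2 Pp, 2 pp → 2 P_ : 2 pp (out of 4)
Combine (counts out of 4 × 4 = 16): tall/purple (D_P_) = 3×2 = 6; tall/yellow (D_pp) = 3×2 = 6; dwarf/purple (ddP_) = 1×2 = 2; dwarf/yellow (ddpp) = 1×2 = 2
Phenotype counts (out of 16): 6 tall/purple, 6 tall/yellow, 2 dwarf/purple, 2 dwarf/yellow
Ratio: 3 tall/purple : 3 tall/yellow : 1 dwarf/purple : 1 dwarf/yellow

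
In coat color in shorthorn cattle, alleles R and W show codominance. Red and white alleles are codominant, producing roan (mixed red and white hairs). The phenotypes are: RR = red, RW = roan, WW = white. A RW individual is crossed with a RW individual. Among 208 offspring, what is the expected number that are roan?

Punnett square for RW × RW:
Offspring genotypes: 1 RR, 2 RW, 1 WW
Phenotype counts: 1 red, 2 roan, 1 white
roan: 2 out of 4 → fraction 1/2
Expected count = 1/2 × 208 = 104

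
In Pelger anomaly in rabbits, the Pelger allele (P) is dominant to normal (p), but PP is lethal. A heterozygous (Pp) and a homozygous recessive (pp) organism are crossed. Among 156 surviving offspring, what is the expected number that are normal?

Cross: Pp × pp
Punnett square offspring (before lethality): 2 Pp, 2 pp
No PP offspring are produced in this cross.
normal: 2 out of 4 → fraction 1/2
Expected count = 1/2 × 156 = 78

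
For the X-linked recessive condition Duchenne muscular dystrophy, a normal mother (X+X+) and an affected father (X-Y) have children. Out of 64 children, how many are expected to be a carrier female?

Cross: X+X+ × X-Y
Offspring: 2 X+X-, 2 X+Y
Probability of a carrier female: 2/4 = 1/2
Expected count = 1/2 × 64 = 32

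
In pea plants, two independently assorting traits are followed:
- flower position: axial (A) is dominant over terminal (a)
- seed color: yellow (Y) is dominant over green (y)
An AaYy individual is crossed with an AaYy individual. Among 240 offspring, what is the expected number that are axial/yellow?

Dihybrid cross AaYy × AaYy — consider each gene separately:
flower position: Aa × Aa → 1 AA, 2 Aa, 1 aa → 3 A_ : 1 aa (out of 4)
seed color: Yy × Yy → 1 YY, 2 Yy, 1 yy → 3 Y_ : 1 yy (out of 4)
Combine (counts out of 4 × 4 = 16): axial/yellow (A_Y_) = 3×3 = 9; axial/green (A_yy) = 3×1 = 3; terminal/yellow (aaY_) = 1×3 = 3; terminal/green (aayy) = 1×1 = 1
Phenotype counts (out of 16): 9 axial/yellow, 3 axial/green, 3 terminal/yellow, 1 terminal/green
axial/yellow: 9 out of 16 → fraction 9/16
Expected count = 9/16 × 240 = 135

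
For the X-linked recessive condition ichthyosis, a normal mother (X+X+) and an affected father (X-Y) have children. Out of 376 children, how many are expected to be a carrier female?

Cross: X+X+ × X-Y
Offspring: 2 X+X-, 2 X+Y
Probability of a carrier female: 2/4 = 1/2
Expected count = 1/2 × 376 = 188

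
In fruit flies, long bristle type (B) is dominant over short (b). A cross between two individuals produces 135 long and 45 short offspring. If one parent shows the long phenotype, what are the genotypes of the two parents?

Observed offspring: 135 long, 45 short
The observed ratio simplifies to 3:1. Short (bb) offspring appear, so each parent must contribute one b allele. The parent stated to show long carries B, so it is Bb. The other parent is then either Bb or bb: Bb × bb would give a 1:1 split, whereas Bb × Bb gives 3:1 — matching the data. So both parents are heterozygous (Bb × Bb).
Parent genotypes: Bb × Bb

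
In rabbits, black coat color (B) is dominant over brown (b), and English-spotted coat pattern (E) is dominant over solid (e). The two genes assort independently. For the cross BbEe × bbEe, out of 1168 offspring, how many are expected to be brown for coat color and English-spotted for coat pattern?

Dihybrid cross BbEe × bbEe — consider each gene separately:
coat color: Bb × bb → 2 Bb, 2 bb → 2 B_ : 2 bb (out of 4)
coat pattern: Ee × Ee → 1 EE, 2 Ee, 1 ee → 3 E_ : 1 ee (out of 4)
Looking for: brown (bb) and English-spotted (E_)
P(brown) = 2/4, P(English-spotted) = 3/4
P(both) = 2/4 × 3/4 = 6/16 = 3/8
Expected count = 3/8 × 1168 = 438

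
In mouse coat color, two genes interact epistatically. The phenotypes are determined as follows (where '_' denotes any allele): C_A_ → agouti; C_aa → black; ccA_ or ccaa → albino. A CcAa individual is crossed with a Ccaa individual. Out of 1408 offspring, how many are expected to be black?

Cross: CcAa × Ccaa — consider each gene separately:
C gene: Cc × Cc → 1 CC, 2 Cc, 1 cc → 3 C_ : 1 cc (out of 4)
A gene: Aa × aa → 2 Aa, 2 aa → 2 A_ : 2 aa (out of 4)
Genotype classes (out of 4 × 4 = 16): C_A_ = 3×2 = 6; C_aa = 3×2 = 6; ccA_ = 1×2 = 2; ccaa = 1×2 = 2
Apply the phenotype rules: C_A_ (6) → agouti; C_aa (6) → black; ccA_ (2) + ccaa (2) → albino
Phenotype counts (out of 16): 6 agouti, 6 black, 4 albino
black: 6 out of 16 → fraction 3/8
Expected count = 3/8 × 1408 = 528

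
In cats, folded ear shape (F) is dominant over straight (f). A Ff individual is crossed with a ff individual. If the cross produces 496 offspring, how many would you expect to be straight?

Punnett square for Ff × ff:
Offspring genotypes: 2 Ff, 2 ff
folded: 2, straight: 2
straight: 2 out of 4 → fraction 1/2
Expected count = 1/2 × 496 = 248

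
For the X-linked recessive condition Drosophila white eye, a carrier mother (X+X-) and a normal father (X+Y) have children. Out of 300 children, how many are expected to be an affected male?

Cross: X+X- × X+Y
Offspring: 1 X+X+, 1 X+Y, 1 X+X-, 1 X-Y
Probability of an affected male: 1/4
Expected count = 1/4 × 300 = 75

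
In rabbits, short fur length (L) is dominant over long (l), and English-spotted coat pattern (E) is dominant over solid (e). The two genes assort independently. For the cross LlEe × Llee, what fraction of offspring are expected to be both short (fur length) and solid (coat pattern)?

Dihybrid cross LlEe × Llee — consider each gene separately:
fur length: Ll × Ll → 1 LL, 2 Ll, 1 ll → 3 L_ : 1 ll (out of 4)
coat pattern: Ee × ee → 2 Ee, 2 ee → 2 E_ : 2 ee (out of 4)
Looking for: short (L_) and solid (ee)
P(short) = 3/4, P(solid) = 2/4
P(both) = 3/4 × 2/4 = 6/16 = 3/8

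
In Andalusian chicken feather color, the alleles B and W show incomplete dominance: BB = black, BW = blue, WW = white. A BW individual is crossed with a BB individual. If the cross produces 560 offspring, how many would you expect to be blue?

Punnett square for BW × BB:
Offspring genotypes: 2 BB, 2 BW
Phenotype counts: 2 black, 2 blue
blue: 2 out of 4 → fraction 1/2
Expected count = 1/2 × 560 = 280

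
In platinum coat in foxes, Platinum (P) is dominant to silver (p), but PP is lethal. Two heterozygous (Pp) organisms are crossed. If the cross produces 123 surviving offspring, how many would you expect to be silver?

Cross: Pp × Pp
Punnett square offspring (before lethality): 1 PP, 2 Pp, 1 pp
The PP genotype is lethal (embryos die); surviving offspring: 2 Pp, 1 pp
silver: 1 out of 3 → fraction 1/3
Expected count = 1/3 × 123 = 41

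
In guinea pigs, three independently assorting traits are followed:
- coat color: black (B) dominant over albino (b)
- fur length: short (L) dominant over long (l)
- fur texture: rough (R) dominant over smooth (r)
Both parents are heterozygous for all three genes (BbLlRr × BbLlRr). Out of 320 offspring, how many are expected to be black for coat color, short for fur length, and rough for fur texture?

Trihybrid cross: BbLlRr × BbLlRr
Each trait segregates independently with a 3:1 phenotypic ratio, so each gene contributes 3/4 (dominant) or 1/4 (recessive).
Target: black (coat color), short (fur length), rough (fur texture)
Probability = product of independent per-trait probabilities
= 3/4 × 3/4 × 3/4 = 27/64
Expected count = 27/64 × 320 = 135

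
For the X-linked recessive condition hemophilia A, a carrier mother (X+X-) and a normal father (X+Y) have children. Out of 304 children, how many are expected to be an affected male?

Cross: X+X- × X+Y
Offspring: 1 X+X+, 1 X+Y, 1 X+X-, 1 X-Y
Probability of an affected male: 1/4
Expected count = 1/4 × 304 = 76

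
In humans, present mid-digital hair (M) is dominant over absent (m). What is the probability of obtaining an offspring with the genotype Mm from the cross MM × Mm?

Punnett square for MM × Mm:
Offspring genotypes: 2 MM, 2 Mm
Total offspring: 4
Count with target: 2
Probability: 2/4 = 1/2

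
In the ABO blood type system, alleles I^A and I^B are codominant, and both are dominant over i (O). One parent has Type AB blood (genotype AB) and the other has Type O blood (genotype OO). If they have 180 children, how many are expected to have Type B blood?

Cross: AB × OO
Possible offspring genotypes: 2 AO, 2 BO
Blood type counts: 2 Type A, 2 Type B
Probability of Type B: 2/4 = 1/2
Expected count = 1/2 × 180 = 90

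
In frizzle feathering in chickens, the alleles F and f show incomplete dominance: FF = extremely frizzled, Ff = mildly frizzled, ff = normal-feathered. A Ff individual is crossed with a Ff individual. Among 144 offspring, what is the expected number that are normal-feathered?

Punnett square for Ff × Ff:
Offspring genotypes: 1 FF, 2 Ff, 1 ff
Phenotype counts: 1 extremely frizzled, 2 mildly frizzled, 1 normal-feathered
normal-feathered: 1 out of 4 → fraction 1/4
Expected count = 1/4 × 144 = 36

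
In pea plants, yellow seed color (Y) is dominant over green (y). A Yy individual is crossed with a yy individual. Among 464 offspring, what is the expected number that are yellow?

Punnett square for Yy × yy:
Offspring genotypes: 2 Yy, 2 yy
yellow: 2, green: 2
yellow: 2 out of 4 → fraction 1/2
Expected count = 1/2 × 464 = 232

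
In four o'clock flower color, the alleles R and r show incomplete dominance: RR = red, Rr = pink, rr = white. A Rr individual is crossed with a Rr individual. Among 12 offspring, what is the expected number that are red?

Punnett square for Rr × Rr:
Offspring genotypes: 1 RR, 2 Rr, 1 rr
Phenotype counts: 1 red, 2 pink, 1 white
red: 1 out of 4 → fraction 1/4
Expected count = 1/4 × 12 = 3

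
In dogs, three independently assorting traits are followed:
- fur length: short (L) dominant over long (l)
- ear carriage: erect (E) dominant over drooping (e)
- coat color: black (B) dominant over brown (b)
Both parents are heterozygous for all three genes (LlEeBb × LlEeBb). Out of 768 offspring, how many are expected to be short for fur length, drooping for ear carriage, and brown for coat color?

Trihybrid cross: LlEeBb × LlEeBb
Each trait segregates independently with a 3:1 phenotypic ratio, so each gene contributes 3/4 (dominant) or 1/4 (recessive).
Target: short (fur length), drooping (ear carriage), brown (coat color)
Probability = product of independent per-trait probabilities
= 3/4 × 1/4 × 1/4 = 3/64
Expected count = 3/64 × 768 = 36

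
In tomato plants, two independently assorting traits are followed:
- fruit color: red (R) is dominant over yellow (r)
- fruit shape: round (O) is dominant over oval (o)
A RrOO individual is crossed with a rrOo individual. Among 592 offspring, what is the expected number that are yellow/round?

Dihybrid cross RrOO × rrOo — consider each gene separately:
fruit color: Rr × rr → 2 Rr, 2 rr → 2 R_ : 2 rr (out of 4)
fruit shape: OO × Oo → 2 OO, 2 Oo → 4 O_ (out of 4)
Combine (counts out of 4 × 4 = 16): red/round (R_O_) = 2×4 = 8; yellow/round (rrO_) = 2×4 = 8
Phenotype counts (out of 16): 8 red/round, 8 yellow/round
yellow/round: 8 out of 16 → fraction 1/2
Expected count = 1/2 × 592 = 296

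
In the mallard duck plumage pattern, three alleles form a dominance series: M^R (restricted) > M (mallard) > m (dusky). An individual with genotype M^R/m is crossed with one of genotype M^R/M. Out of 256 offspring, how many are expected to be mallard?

Cross: M^R/m × M^R/M
Allele dominance: M^R > M > m
Offspring genotypes: 1 M^R/M^R, 1 M^R/M, 1 M^R/m, 1 M/m
Phenotype counts: 3 restricted, 1 mallard
mallard: 1 out of 4 → fraction 1/4
Expected count = 1/4 × 256 = 64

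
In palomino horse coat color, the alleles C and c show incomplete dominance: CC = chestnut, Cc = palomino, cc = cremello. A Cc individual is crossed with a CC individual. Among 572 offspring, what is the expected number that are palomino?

Punnett square for Cc × CC:
Offspring genotypes: 2 CC, 2 Cc
Phenotype counts: 2 chestnut, 2 palomino
palomino: 2 out of 4 → fraction 1/2
Expected count = 1/2 × 572 = 286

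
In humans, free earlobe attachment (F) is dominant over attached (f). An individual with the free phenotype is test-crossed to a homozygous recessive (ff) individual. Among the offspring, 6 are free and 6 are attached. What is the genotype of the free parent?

Test cross: ? × ff
Offspring: 6 free, 6 attached — approximately 1:1.
A 1:1 ratio in a test cross indicates the unknown parent is heterozygous (Ff).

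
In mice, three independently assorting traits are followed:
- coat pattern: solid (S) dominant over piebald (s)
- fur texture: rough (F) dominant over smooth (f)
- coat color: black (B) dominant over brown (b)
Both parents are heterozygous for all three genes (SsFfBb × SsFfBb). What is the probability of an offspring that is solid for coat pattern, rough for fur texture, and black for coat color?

Trihybrid cross: SsFfBb × SsFfBb
Each trait segregates independently with a 3:1 phenotypic ratio, so each gene contributes 3/4 (dominant) or 1/4 (recessive).
Target: solid (coat pattern), rough (fur texture), black (coat color)
Probability = product of independent per-trait probabilities
= 3/4 × 3/4 × 3/4 = 27/64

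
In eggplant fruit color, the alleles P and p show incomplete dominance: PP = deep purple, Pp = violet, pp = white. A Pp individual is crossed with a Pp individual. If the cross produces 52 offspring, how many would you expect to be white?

Punnett square for Pp × Pp:
Offspring genotypes: 1 PP, 2 Pp, 1 pp
Phenotype counts: 1 deep purple, 2 violet, 1 white
white: 1 out of 4 → fraction 1/4
Expected count = 1/4 × 52 = 13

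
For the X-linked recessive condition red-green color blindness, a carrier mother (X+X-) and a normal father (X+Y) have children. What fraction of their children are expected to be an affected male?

Cross: X+X- × X+Y
Offspring: 1 X+X+, 1 X+Y, 1 X+X-, 1 X-Y
Probability of an affected male: 1/4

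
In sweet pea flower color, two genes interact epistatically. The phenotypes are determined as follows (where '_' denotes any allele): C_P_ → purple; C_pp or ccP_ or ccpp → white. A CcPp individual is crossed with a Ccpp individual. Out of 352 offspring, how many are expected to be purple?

Cross: CcPp × Ccpp — consider each gene separately:
C gene: Cc × Cc → 1 CC, 2 Cc, 1 cc → 3 C_ : 1 cc (out of 4)
P gene: Pp × pp → 2 Pp, 2 pp → 2 P_ : 2 pp (out of 4)
Genotype classes (out of 4 × 4 = 16): C_P_ = 3×2 = 6; C_pp = 3×2 = 6; ccP_ = 1×2 = 2; ccpp = 1×2 = 2
Apply the phenotype rules: C_P_ (6) → purple; C_pp (6) + ccP_ (2) + ccpp (2) → white
Phenotype counts (out of 16): 6 purple, 10 white
purple: 6 out of 16 → fraction 3/8
Expected count = 3/8 × 352 = 132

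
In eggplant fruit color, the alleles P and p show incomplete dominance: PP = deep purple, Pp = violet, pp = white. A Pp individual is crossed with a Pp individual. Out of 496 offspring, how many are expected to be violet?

Punnett square for Pp × Pp:
Offspring genotypes: 1 PP, 2 Pp, 1 pp
Phenotype counts: 1 deep purple, 2 violet, 1 white
violet: 2 out of 4 → fraction 1/2
Expected count = 1/2 × 496 = 248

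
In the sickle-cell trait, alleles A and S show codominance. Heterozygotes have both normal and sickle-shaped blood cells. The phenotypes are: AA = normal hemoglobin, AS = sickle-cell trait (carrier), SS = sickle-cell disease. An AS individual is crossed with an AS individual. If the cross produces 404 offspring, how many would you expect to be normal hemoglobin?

Punnett square for AS × AS:
Offspring genotypes: 1 AA, 2 AS, 1 SS
Phenotype counts: 1 normal hemoglobin, 2 sickle-cell trait (carrier), 1 sickle-cell disease
normal hemoglobin: 1 out of 4 → fraction 1/4
Expected count = 1/4 × 404 = 101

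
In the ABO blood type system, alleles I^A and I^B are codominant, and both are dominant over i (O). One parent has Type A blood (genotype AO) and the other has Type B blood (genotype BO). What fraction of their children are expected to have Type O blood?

Cross: AO × BO
Possible offspring genotypes: 1 AB, 1 AO, 1 BO, 1 OO
Blood type counts: 1 Type AB, 1 Type A, 1 Type B, 1 Type O
Probability of Type O: 1/4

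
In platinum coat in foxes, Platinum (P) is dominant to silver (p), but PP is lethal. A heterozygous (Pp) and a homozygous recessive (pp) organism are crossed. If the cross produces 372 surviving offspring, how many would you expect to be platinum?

Cross: Pp × pp
Punnett square offspring (before lethality): 2 Pp, 2 pp
No PP offspring are produced in this cross.
platinum: 2 out of 4 → fraction 1/2
Expected count = 1/2 × 372 = 186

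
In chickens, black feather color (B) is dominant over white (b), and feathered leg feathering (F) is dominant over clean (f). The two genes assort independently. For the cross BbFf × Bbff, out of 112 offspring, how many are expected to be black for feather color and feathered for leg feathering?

Dihybrid cross BbFf × Bbff — consider each gene separately:
feather color: Bb × Bb → 1 BB, 2 Bb, 1 bb → 3 B_ : 1 bb (out of 4)
leg feathering: Ff × ff → 2 Ff, 2 ff → 2 F_ : 2 ff (out of 4)
Looking for: black (B_) and feathered (F_)
P(black) = 3/4, P(feathered) = 2/4
P(both) = 3/4 × 2/4 = 6/16 = 3/8
Expected count = 3/8 × 112 = 42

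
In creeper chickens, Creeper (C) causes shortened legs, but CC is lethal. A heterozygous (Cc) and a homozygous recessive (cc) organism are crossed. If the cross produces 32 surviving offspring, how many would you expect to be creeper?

Cross: Cc × cc
Punnett square offspring (before lethality): 2 Cc, 2 cc
No CC offspring are produced in this cross.
creeper: 2 out of 4 → fraction 1/2
Expected count = 1/2 × 32 = 16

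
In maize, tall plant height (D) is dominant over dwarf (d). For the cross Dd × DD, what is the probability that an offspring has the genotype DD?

Punnett square for Dd × DD:
Offspring genotypes: 2 DD, 2 Dd
Total offspring: 4
Count with target: 2
Probability: 2/4 = 1/2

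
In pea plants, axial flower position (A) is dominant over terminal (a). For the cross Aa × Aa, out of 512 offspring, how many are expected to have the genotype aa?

Punnett square for Aa × Aa:
Offspring genotypes: 1 AA, 2 Aa, 1 aa
Total offspring: 4
Count with target: 1
Probability: 1/4
Expected count = 1/4 × 512 = 128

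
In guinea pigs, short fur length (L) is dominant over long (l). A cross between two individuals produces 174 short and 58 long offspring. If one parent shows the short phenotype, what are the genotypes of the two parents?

Observed offspring: 174 short, 58 long
The observed ratio simplifies to 3:1. Long (ll) offspring appear, so each parent must contribute one l allele. The parent stated to show short carries L, so it is Ll. The other parent is then either Ll or ll: Ll × ll would give a 1:1 split, whereas Ll × Ll gives 3:1 — matching the data. So both parents are heterozygous (Ll × Ll).
Parent genotypes: Ll × Ll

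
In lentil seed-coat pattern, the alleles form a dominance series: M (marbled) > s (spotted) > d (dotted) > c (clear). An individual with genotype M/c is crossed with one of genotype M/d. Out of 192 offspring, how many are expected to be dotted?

Cross: M/c × M/d
Allele dominance: M > s > d > c
Offspring genotypes: 1 M/M, 1 M/d, 1 M/c, 1 d/c
Phenotype counts: 3 marbled, 1 dotted
dotted: 1 out of 4 → fraction 1/4
Expected count = 1/4 × 192 = 48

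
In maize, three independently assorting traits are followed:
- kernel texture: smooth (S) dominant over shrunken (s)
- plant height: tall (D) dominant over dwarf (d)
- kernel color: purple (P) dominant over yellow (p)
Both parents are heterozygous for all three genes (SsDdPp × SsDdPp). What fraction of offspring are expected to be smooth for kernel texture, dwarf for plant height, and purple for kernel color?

Trihybrid cross: SsDdPp × SsDdPp
Each trait segregates independently with a 3:1 phenotypic ratio, so each gene contributes 3/4 (dominant) or 1/4 (recessive).
Target: smooth (kernel texture), dwarf (plant height), purple (kernel color)
Probability = product of independent per-trait probabilities
= 3/4 × 1/4 × 3/4 = 9/64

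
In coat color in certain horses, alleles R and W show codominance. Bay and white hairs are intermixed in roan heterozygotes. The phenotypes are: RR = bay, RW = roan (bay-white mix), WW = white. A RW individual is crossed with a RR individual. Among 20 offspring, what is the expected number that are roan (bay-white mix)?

Punnett square for RW × RR:
Offspring genotypes: 2 RR, 2 RW
Phenotype counts: 2 bay, 2 roan (bay-white mix)
roan (bay-white mix): 2 out of 4 → fraction 1/2
Expected count = 1/2 × 20 = 10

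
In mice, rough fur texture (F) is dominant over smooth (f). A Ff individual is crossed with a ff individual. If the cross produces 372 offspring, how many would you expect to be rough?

Punnett square for Ff × ff:
Offspring genotypes: 2 Ff, 2 ff
rough: 2, smooth: 2
rough: 2 out of 4 → fraction 1/2
Expected count = 1/2 × 372 = 186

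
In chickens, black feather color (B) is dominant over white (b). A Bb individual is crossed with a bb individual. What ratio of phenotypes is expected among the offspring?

Punnett square for Bb × bb:
Offspring genotypes: 2 Bb, 2 bb
black: 2, white: 2
Ratio: 1:1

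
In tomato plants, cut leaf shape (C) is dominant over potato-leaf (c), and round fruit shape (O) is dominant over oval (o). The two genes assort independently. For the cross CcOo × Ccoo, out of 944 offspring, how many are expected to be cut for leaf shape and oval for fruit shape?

Dihybrid cross CcOo × Ccoo — consider each gene separately:
leaf shape: Cc × Cc → 1 CC, 2 Cc, 1 cc → 3 C_ : 1 cc (out of 4)
fruit shape: Oo × oo → 2 Oo, 2 oo → 2 O_ : 2 oo (out of 4)
Looking for: cut (C_) and oval (oo)
P(cut) = 3/4, P(oval) = 2/4
P(both) = 3/4 × 2/4 = 6/16 = 3/8
Expected count = 3/8 × 944 = 354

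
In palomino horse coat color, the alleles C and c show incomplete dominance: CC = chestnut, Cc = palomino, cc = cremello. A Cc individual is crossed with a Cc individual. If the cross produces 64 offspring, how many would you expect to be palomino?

Punnett square for Cc × Cc:
Offspring genotypes: 1 CC, 2 Cc, 1 cc
Phenotype counts: 1 chestnut, 2 palomino, 1 cremello
palomino: 2 out of 4 → fraction 1/2
Expected count = 1/2 × 64 = 32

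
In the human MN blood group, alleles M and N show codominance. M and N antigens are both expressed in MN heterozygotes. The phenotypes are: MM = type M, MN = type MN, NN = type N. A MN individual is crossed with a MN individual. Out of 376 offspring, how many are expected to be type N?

Punnett square for MN × MN:
Offspring genotypes: 1 MM, 2 MN, 1 NN
Phenotype counts: 1 type M, 2 type MN, 1 type N
type N: 1 out of 4 → fraction 1/4
Expected count = 1/4 × 376 = 94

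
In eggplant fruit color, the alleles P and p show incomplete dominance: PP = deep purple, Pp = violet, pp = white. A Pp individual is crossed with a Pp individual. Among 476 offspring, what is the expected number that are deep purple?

Punnett square for Pp × Pp:
Offspring genotypes: 1 PP, 2 Pp, 1 pp
Phenotype counts: 1 deep purple, 2 violet, 1 white
deep purple: 1 out of 4 → fraction 1/4
Expected count = 1/4 × 476 = 119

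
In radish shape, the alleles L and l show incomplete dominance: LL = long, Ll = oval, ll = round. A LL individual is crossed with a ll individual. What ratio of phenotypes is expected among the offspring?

Punnett square for LL × ll:
Offspring genotypes: 4 Ll
Phenotype counts: 4 oval
Ratio: all oval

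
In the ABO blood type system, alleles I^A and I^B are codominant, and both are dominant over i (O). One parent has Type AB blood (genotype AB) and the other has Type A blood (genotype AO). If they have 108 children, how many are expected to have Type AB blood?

Cross: AB × AO
Possible offspring genotypes: 1 AA, 1 AO, 1 AB, 1 BO
Blood type counts: 2 Type A, 1 Type AB, 1 Type B
Probability of Type AB: 1/4
Expected count = 1/4 × 108 = 27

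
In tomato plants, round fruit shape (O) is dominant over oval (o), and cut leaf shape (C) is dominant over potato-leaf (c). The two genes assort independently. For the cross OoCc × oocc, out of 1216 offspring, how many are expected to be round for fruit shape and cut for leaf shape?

Dihybrid cross OoCc × oocc — consider each gene separately:
fruit shape: Oo × oo → 2 Oo, 2 oo → 2 O_ : 2 oo (out of 4)
leaf shape: Cc × cc → 2 Cc, 2 cc → 2 C_ : 2 cc (out of 4)
Looking for: round (O_) and cut (C_)
P(round) = 2/4, P(cut) = 2/4
P(both) = 2/4 × 2/4 = 4/16 = 1/4
Expected count = 1/4 × 1216 = 304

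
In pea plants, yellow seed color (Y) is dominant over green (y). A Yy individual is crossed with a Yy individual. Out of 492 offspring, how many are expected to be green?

Punnett square for Yy × Yy:
Offspring genotypes: 1 YY, 2 Yy, 1 yy
yellow: 3, green: 1
green: 1 out of 4 → fraction 1/4
Expected count = 1/4 × 492 = 123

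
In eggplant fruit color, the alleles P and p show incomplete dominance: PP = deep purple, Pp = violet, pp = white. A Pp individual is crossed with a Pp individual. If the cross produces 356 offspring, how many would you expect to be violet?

Punnett square for Pp × Pp:
Offspring genotypes: 1 PP, 2 Pp, 1 pp
Phenotype counts: 1 deep purple, 2 violet, 1 white
violet: 2 out of 4 → fraction 1/2
Expected count = 1/2 × 356 = 178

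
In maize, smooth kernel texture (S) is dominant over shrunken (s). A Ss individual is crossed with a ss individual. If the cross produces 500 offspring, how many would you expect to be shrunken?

Punnett square for Ss × ss:
Offspring genotypes: 2 Ss, 2 ss
smooth: 2, shrunken: 2
shrunken: 2 out of 4 → fraction 1/2
Expected count = 1/2 × 500 = 250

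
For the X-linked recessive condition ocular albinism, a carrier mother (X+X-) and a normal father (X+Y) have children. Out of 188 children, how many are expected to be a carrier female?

Cross: X+X- × X+Y
Offspring: 1 X+X+, 1 X+Y, 1 X+X-, 1 X-Y
Probability of a carrier female: 1/4
Expected count = 1/4 × 188 = 47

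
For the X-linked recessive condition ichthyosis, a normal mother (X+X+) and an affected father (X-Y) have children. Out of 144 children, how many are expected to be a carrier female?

Cross: X+X+ × X-Y
Offspring: 2 X+X-, 2 X+Y
Probability of a carrier female: 2/4 = 1/2
Expected count = 1/2 × 144 = 72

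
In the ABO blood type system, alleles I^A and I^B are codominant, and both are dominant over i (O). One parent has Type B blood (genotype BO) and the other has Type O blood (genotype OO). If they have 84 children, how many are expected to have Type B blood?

Cross: BO × OO
Possible offspring genotypes: 2 BO, 2 OO
Blood type counts: 2 Type B, 2 Type O
Probability of Type B: 2/4 = 1/2
Expected count = 1/2 × 84 = 42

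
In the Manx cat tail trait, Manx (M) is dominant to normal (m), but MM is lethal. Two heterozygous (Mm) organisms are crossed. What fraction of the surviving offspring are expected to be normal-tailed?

Cross: Mm × Mm
Punnett square offspring (before lethality): 1 MM, 2 Mm, 1 mm
The MM genotype is lethal (embryos die); surviving offspring: 2 Mm, 1 mm
normal-tailed: 1 out of 3
Probability: 1/3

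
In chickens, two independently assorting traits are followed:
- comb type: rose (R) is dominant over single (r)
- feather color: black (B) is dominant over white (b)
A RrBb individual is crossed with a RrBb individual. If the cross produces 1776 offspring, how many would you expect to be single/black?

Dihybrid cross RrBb × RrBb — consider each gene separately:
comb type: Rr × Rr → 1 RR, 2 Rr, 1 rr → 3 R_ : 1 rr (out of 4)
feather color: Bb × Bb → 1 BB, 2 Bb, 1 bb → 3 B_ : 1 bb (out of 4)
Combine (counts out of 4 × 4 = 16): rose/black (R_B_) = 3×3 = 9; rose/white (R_bb) = 3×1 = 3; single/black (rrB_) = 1×3 = 3; single/white (rrbb) = 1×1 = 1
Phenotype counts (out of 16): 9 rose/black, 3 rose/white, 3 single/black, 1 single/white
single/black: 3 out of 16 → fraction 3/16
Expected count = 3/16 × 1776 = 333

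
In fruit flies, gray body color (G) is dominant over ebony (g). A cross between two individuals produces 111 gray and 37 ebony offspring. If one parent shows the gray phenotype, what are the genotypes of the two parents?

Observed offspring: 111 gray, 37 ebony
The observed ratio simplifies to 3:1. Ebony (gg) offspring appear, so each parent must contribute one g allele. The parent stated to show gray carries G, so it is Gg. The other parent is then either Gg or gg: Gg × gg would give a 1:1 split, whereas Gg × Gg gives 3:1 — matching the data. So both parents are heterozygous (Gg × Gg).
Parent genotypes: Gg × Gg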